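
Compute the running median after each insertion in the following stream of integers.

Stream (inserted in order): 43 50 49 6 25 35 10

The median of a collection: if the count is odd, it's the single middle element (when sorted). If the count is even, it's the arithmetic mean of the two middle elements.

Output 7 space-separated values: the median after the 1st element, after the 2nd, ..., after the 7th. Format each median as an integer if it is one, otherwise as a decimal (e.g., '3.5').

Answer: 43 46.5 49 46 43 39 35

Derivation:
Step 1: insert 43 -> lo=[43] (size 1, max 43) hi=[] (size 0) -> median=43
Step 2: insert 50 -> lo=[43] (size 1, max 43) hi=[50] (size 1, min 50) -> median=46.5
Step 3: insert 49 -> lo=[43, 49] (size 2, max 49) hi=[50] (size 1, min 50) -> median=49
Step 4: insert 6 -> lo=[6, 43] (size 2, max 43) hi=[49, 50] (size 2, min 49) -> median=46
Step 5: insert 25 -> lo=[6, 25, 43] (size 3, max 43) hi=[49, 50] (size 2, min 49) -> median=43
Step 6: insert 35 -> lo=[6, 25, 35] (size 3, max 35) hi=[43, 49, 50] (size 3, min 43) -> median=39
Step 7: insert 10 -> lo=[6, 10, 25, 35] (size 4, max 35) hi=[43, 49, 50] (size 3, min 43) -> median=35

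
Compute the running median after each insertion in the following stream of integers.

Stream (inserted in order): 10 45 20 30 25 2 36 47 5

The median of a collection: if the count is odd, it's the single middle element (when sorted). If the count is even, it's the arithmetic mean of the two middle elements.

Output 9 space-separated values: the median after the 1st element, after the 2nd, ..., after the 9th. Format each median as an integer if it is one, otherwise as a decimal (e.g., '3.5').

Step 1: insert 10 -> lo=[10] (size 1, max 10) hi=[] (size 0) -> median=10
Step 2: insert 45 -> lo=[10] (size 1, max 10) hi=[45] (size 1, min 45) -> median=27.5
Step 3: insert 20 -> lo=[10, 20] (size 2, max 20) hi=[45] (size 1, min 45) -> median=20
Step 4: insert 30 -> lo=[10, 20] (size 2, max 20) hi=[30, 45] (size 2, min 30) -> median=25
Step 5: insert 25 -> lo=[10, 20, 25] (size 3, max 25) hi=[30, 45] (size 2, min 30) -> median=25
Step 6: insert 2 -> lo=[2, 10, 20] (size 3, max 20) hi=[25, 30, 45] (size 3, min 25) -> median=22.5
Step 7: insert 36 -> lo=[2, 10, 20, 25] (size 4, max 25) hi=[30, 36, 45] (size 3, min 30) -> median=25
Step 8: insert 47 -> lo=[2, 10, 20, 25] (size 4, max 25) hi=[30, 36, 45, 47] (size 4, min 30) -> median=27.5
Step 9: insert 5 -> lo=[2, 5, 10, 20, 25] (size 5, max 25) hi=[30, 36, 45, 47] (size 4, min 30) -> median=25

Answer: 10 27.5 20 25 25 22.5 25 27.5 25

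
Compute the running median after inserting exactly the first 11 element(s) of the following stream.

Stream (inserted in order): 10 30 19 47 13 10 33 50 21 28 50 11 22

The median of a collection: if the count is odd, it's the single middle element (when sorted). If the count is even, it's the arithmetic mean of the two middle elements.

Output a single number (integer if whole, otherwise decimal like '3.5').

Step 1: insert 10 -> lo=[10] (size 1, max 10) hi=[] (size 0) -> median=10
Step 2: insert 30 -> lo=[10] (size 1, max 10) hi=[30] (size 1, min 30) -> median=20
Step 3: insert 19 -> lo=[10, 19] (size 2, max 19) hi=[30] (size 1, min 30) -> median=19
Step 4: insert 47 -> lo=[10, 19] (size 2, max 19) hi=[30, 47] (size 2, min 30) -> median=24.5
Step 5: insert 13 -> lo=[10, 13, 19] (size 3, max 19) hi=[30, 47] (size 2, min 30) -> median=19
Step 6: insert 10 -> lo=[10, 10, 13] (size 3, max 13) hi=[19, 30, 47] (size 3, min 19) -> median=16
Step 7: insert 33 -> lo=[10, 10, 13, 19] (size 4, max 19) hi=[30, 33, 47] (size 3, min 30) -> median=19
Step 8: insert 50 -> lo=[10, 10, 13, 19] (size 4, max 19) hi=[30, 33, 47, 50] (size 4, min 30) -> median=24.5
Step 9: insert 21 -> lo=[10, 10, 13, 19, 21] (size 5, max 21) hi=[30, 33, 47, 50] (size 4, min 30) -> median=21
Step 10: insert 28 -> lo=[10, 10, 13, 19, 21] (size 5, max 21) hi=[28, 30, 33, 47, 50] (size 5, min 28) -> median=24.5
Step 11: insert 50 -> lo=[10, 10, 13, 19, 21, 28] (size 6, max 28) hi=[30, 33, 47, 50, 50] (size 5, min 30) -> median=28

Answer: 28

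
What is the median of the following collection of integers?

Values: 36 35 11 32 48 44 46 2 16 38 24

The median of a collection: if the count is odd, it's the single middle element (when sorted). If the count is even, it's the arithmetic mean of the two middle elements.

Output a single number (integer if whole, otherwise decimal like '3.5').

Answer: 35

Derivation:
Step 1: insert 36 -> lo=[36] (size 1, max 36) hi=[] (size 0) -> median=36
Step 2: insert 35 -> lo=[35] (size 1, max 35) hi=[36] (size 1, min 36) -> median=35.5
Step 3: insert 11 -> lo=[11, 35] (size 2, max 35) hi=[36] (size 1, min 36) -> median=35
Step 4: insert 32 -> lo=[11, 32] (size 2, max 32) hi=[35, 36] (size 2, min 35) -> median=33.5
Step 5: insert 48 -> lo=[11, 32, 35] (size 3, max 35) hi=[36, 48] (size 2, min 36) -> median=35
Step 6: insert 44 -> lo=[11, 32, 35] (size 3, max 35) hi=[36, 44, 48] (size 3, min 36) -> median=35.5
Step 7: insert 46 -> lo=[11, 32, 35, 36] (size 4, max 36) hi=[44, 46, 48] (size 3, min 44) -> median=36
Step 8: insert 2 -> lo=[2, 11, 32, 35] (size 4, max 35) hi=[36, 44, 46, 48] (size 4, min 36) -> median=35.5
Step 9: insert 16 -> lo=[2, 11, 16, 32, 35] (size 5, max 35) hi=[36, 44, 46, 48] (size 4, min 36) -> median=35
Step 10: insert 38 -> lo=[2, 11, 16, 32, 35] (size 5, max 35) hi=[36, 38, 44, 46, 48] (size 5, min 36) -> median=35.5
Step 11: insert 24 -> lo=[2, 11, 16, 24, 32, 35] (size 6, max 35) hi=[36, 38, 44, 46, 48] (size 5, min 36) -> median=35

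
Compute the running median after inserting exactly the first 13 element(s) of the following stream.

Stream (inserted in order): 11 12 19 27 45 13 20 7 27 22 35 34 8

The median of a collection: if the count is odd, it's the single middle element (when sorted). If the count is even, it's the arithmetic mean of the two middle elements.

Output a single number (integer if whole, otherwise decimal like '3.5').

Answer: 20

Derivation:
Step 1: insert 11 -> lo=[11] (size 1, max 11) hi=[] (size 0) -> median=11
Step 2: insert 12 -> lo=[11] (size 1, max 11) hi=[12] (size 1, min 12) -> median=11.5
Step 3: insert 19 -> lo=[11, 12] (size 2, max 12) hi=[19] (size 1, min 19) -> median=12
Step 4: insert 27 -> lo=[11, 12] (size 2, max 12) hi=[19, 27] (size 2, min 19) -> median=15.5
Step 5: insert 45 -> lo=[11, 12, 19] (size 3, max 19) hi=[27, 45] (size 2, min 27) -> median=19
Step 6: insert 13 -> lo=[11, 12, 13] (size 3, max 13) hi=[19, 27, 45] (size 3, min 19) -> median=16
Step 7: insert 20 -> lo=[11, 12, 13, 19] (size 4, max 19) hi=[20, 27, 45] (size 3, min 20) -> median=19
Step 8: insert 7 -> lo=[7, 11, 12, 13] (size 4, max 13) hi=[19, 20, 27, 45] (size 4, min 19) -> median=16
Step 9: insert 27 -> lo=[7, 11, 12, 13, 19] (size 5, max 19) hi=[20, 27, 27, 45] (size 4, min 20) -> median=19
Step 10: insert 22 -> lo=[7, 11, 12, 13, 19] (size 5, max 19) hi=[20, 22, 27, 27, 45] (size 5, min 20) -> median=19.5
Step 11: insert 35 -> lo=[7, 11, 12, 13, 19, 20] (size 6, max 20) hi=[22, 27, 27, 35, 45] (size 5, min 22) -> median=20
Step 12: insert 34 -> lo=[7, 11, 12, 13, 19, 20] (size 6, max 20) hi=[22, 27, 27, 34, 35, 45] (size 6, min 22) -> median=21
Step 13: insert 8 -> lo=[7, 8, 11, 12, 13, 19, 20] (size 7, max 20) hi=[22, 27, 27, 34, 35, 45] (size 6, min 22) -> median=20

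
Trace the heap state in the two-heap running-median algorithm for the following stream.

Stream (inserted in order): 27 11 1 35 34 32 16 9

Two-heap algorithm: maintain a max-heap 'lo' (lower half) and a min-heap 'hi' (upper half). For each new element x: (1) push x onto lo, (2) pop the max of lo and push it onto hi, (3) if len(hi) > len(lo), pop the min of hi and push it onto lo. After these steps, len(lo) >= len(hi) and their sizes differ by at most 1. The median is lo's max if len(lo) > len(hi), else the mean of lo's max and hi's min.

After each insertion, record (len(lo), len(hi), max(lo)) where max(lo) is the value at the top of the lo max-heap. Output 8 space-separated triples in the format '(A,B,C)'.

Step 1: insert 27 -> lo=[27] hi=[] -> (len(lo)=1, len(hi)=0, max(lo)=27)
Step 2: insert 11 -> lo=[11] hi=[27] -> (len(lo)=1, len(hi)=1, max(lo)=11)
Step 3: insert 1 -> lo=[1, 11] hi=[27] -> (len(lo)=2, len(hi)=1, max(lo)=11)
Step 4: insert 35 -> lo=[1, 11] hi=[27, 35] -> (len(lo)=2, len(hi)=2, max(lo)=11)
Step 5: insert 34 -> lo=[1, 11, 27] hi=[34, 35] -> (len(lo)=3, len(hi)=2, max(lo)=27)
Step 6: insert 32 -> lo=[1, 11, 27] hi=[32, 34, 35] -> (len(lo)=3, len(hi)=3, max(lo)=27)
Step 7: insert 16 -> lo=[1, 11, 16, 27] hi=[32, 34, 35] -> (len(lo)=4, len(hi)=3, max(lo)=27)
Step 8: insert 9 -> lo=[1, 9, 11, 16] hi=[27, 32, 34, 35] -> (len(lo)=4, len(hi)=4, max(lo)=16)

Answer: (1,0,27) (1,1,11) (2,1,11) (2,2,11) (3,2,27) (3,3,27) (4,3,27) (4,4,16)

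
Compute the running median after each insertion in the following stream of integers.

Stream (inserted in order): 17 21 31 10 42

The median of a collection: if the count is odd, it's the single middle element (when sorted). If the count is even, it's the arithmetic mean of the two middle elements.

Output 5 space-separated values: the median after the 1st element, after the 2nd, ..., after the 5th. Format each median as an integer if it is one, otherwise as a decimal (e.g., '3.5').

Step 1: insert 17 -> lo=[17] (size 1, max 17) hi=[] (size 0) -> median=17
Step 2: insert 21 -> lo=[17] (size 1, max 17) hi=[21] (size 1, min 21) -> median=19
Step 3: insert 31 -> lo=[17, 21] (size 2, max 21) hi=[31] (size 1, min 31) -> median=21
Step 4: insert 10 -> lo=[10, 17] (size 2, max 17) hi=[21, 31] (size 2, min 21) -> median=19
Step 5: insert 42 -> lo=[10, 17, 21] (size 3, max 21) hi=[31, 42] (size 2, min 31) -> median=21

Answer: 17 19 21 19 21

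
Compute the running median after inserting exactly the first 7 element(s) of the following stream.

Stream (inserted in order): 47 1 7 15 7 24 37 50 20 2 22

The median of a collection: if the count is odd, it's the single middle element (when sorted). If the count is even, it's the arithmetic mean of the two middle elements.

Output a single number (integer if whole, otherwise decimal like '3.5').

Step 1: insert 47 -> lo=[47] (size 1, max 47) hi=[] (size 0) -> median=47
Step 2: insert 1 -> lo=[1] (size 1, max 1) hi=[47] (size 1, min 47) -> median=24
Step 3: insert 7 -> lo=[1, 7] (size 2, max 7) hi=[47] (size 1, min 47) -> median=7
Step 4: insert 15 -> lo=[1, 7] (size 2, max 7) hi=[15, 47] (size 2, min 15) -> median=11
Step 5: insert 7 -> lo=[1, 7, 7] (size 3, max 7) hi=[15, 47] (size 2, min 15) -> median=7
Step 6: insert 24 -> lo=[1, 7, 7] (size 3, max 7) hi=[15, 24, 47] (size 3, min 15) -> median=11
Step 7: insert 37 -> lo=[1, 7, 7, 15] (size 4, max 15) hi=[24, 37, 47] (size 3, min 24) -> median=15

Answer: 15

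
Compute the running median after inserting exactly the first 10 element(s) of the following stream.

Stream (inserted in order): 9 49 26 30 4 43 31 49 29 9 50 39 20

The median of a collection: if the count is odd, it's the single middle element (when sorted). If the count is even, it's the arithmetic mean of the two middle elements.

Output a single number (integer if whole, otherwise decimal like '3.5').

Step 1: insert 9 -> lo=[9] (size 1, max 9) hi=[] (size 0) -> median=9
Step 2: insert 49 -> lo=[9] (size 1, max 9) hi=[49] (size 1, min 49) -> median=29
Step 3: insert 26 -> lo=[9, 26] (size 2, max 26) hi=[49] (size 1, min 49) -> median=26
Step 4: insert 30 -> lo=[9, 26] (size 2, max 26) hi=[30, 49] (size 2, min 30) -> median=28
Step 5: insert 4 -> lo=[4, 9, 26] (size 3, max 26) hi=[30, 49] (size 2, min 30) -> median=26
Step 6: insert 43 -> lo=[4, 9, 26] (size 3, max 26) hi=[30, 43, 49] (size 3, min 30) -> median=28
Step 7: insert 31 -> lo=[4, 9, 26, 30] (size 4, max 30) hi=[31, 43, 49] (size 3, min 31) -> median=30
Step 8: insert 49 -> lo=[4, 9, 26, 30] (size 4, max 30) hi=[31, 43, 49, 49] (size 4, min 31) -> median=30.5
Step 9: insert 29 -> lo=[4, 9, 26, 29, 30] (size 5, max 30) hi=[31, 43, 49, 49] (size 4, min 31) -> median=30
Step 10: insert 9 -> lo=[4, 9, 9, 26, 29] (size 5, max 29) hi=[30, 31, 43, 49, 49] (size 5, min 30) -> median=29.5

Answer: 29.5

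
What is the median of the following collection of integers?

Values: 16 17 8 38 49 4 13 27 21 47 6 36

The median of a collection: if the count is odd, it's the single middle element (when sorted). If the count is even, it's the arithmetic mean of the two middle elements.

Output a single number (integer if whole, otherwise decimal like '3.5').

Step 1: insert 16 -> lo=[16] (size 1, max 16) hi=[] (size 0) -> median=16
Step 2: insert 17 -> lo=[16] (size 1, max 16) hi=[17] (size 1, min 17) -> median=16.5
Step 3: insert 8 -> lo=[8, 16] (size 2, max 16) hi=[17] (size 1, min 17) -> median=16
Step 4: insert 38 -> lo=[8, 16] (size 2, max 16) hi=[17, 38] (size 2, min 17) -> median=16.5
Step 5: insert 49 -> lo=[8, 16, 17] (size 3, max 17) hi=[38, 49] (size 2, min 38) -> median=17
Step 6: insert 4 -> lo=[4, 8, 16] (size 3, max 16) hi=[17, 38, 49] (size 3, min 17) -> median=16.5
Step 7: insert 13 -> lo=[4, 8, 13, 16] (size 4, max 16) hi=[17, 38, 49] (size 3, min 17) -> median=16
Step 8: insert 27 -> lo=[4, 8, 13, 16] (size 4, max 16) hi=[17, 27, 38, 49] (size 4, min 17) -> median=16.5
Step 9: insert 21 -> lo=[4, 8, 13, 16, 17] (size 5, max 17) hi=[21, 27, 38, 49] (size 4, min 21) -> median=17
Step 10: insert 47 -> lo=[4, 8, 13, 16, 17] (size 5, max 17) hi=[21, 27, 38, 47, 49] (size 5, min 21) -> median=19
Step 11: insert 6 -> lo=[4, 6, 8, 13, 16, 17] (size 6, max 17) hi=[21, 27, 38, 47, 49] (size 5, min 21) -> median=17
Step 12: insert 36 -> lo=[4, 6, 8, 13, 16, 17] (size 6, max 17) hi=[21, 27, 36, 38, 47, 49] (size 6, min 21) -> median=19

Answer: 19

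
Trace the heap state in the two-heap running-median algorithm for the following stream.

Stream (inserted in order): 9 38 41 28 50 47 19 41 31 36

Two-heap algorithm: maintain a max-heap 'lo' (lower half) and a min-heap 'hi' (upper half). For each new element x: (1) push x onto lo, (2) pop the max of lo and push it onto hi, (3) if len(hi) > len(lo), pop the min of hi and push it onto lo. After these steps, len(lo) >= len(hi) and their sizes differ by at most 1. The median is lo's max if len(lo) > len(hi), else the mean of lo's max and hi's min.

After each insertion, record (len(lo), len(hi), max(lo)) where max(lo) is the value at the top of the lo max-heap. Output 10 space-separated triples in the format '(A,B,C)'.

Answer: (1,0,9) (1,1,9) (2,1,38) (2,2,28) (3,2,38) (3,3,38) (4,3,38) (4,4,38) (5,4,38) (5,5,36)

Derivation:
Step 1: insert 9 -> lo=[9] hi=[] -> (len(lo)=1, len(hi)=0, max(lo)=9)
Step 2: insert 38 -> lo=[9] hi=[38] -> (len(lo)=1, len(hi)=1, max(lo)=9)
Step 3: insert 41 -> lo=[9, 38] hi=[41] -> (len(lo)=2, len(hi)=1, max(lo)=38)
Step 4: insert 28 -> lo=[9, 28] hi=[38, 41] -> (len(lo)=2, len(hi)=2, max(lo)=28)
Step 5: insert 50 -> lo=[9, 28, 38] hi=[41, 50] -> (len(lo)=3, len(hi)=2, max(lo)=38)
Step 6: insert 47 -> lo=[9, 28, 38] hi=[41, 47, 50] -> (len(lo)=3, len(hi)=3, max(lo)=38)
Step 7: insert 19 -> lo=[9, 19, 28, 38] hi=[41, 47, 50] -> (len(lo)=4, len(hi)=3, max(lo)=38)
Step 8: insert 41 -> lo=[9, 19, 28, 38] hi=[41, 41, 47, 50] -> (len(lo)=4, len(hi)=4, max(lo)=38)
Step 9: insert 31 -> lo=[9, 19, 28, 31, 38] hi=[41, 41, 47, 50] -> (len(lo)=5, len(hi)=4, max(lo)=38)
Step 10: insert 36 -> lo=[9, 19, 28, 31, 36] hi=[38, 41, 41, 47, 50] -> (len(lo)=5, len(hi)=5, max(lo)=36)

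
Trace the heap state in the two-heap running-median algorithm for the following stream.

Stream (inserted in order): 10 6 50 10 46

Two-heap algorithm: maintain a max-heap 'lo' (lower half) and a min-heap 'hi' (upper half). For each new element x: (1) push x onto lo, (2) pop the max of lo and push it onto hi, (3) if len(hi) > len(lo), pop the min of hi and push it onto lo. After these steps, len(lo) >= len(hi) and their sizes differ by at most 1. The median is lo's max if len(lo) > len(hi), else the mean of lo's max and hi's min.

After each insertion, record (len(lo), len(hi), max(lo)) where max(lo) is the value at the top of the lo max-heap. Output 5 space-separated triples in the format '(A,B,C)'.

Step 1: insert 10 -> lo=[10] hi=[] -> (len(lo)=1, len(hi)=0, max(lo)=10)
Step 2: insert 6 -> lo=[6] hi=[10] -> (len(lo)=1, len(hi)=1, max(lo)=6)
Step 3: insert 50 -> lo=[6, 10] hi=[50] -> (len(lo)=2, len(hi)=1, max(lo)=10)
Step 4: insert 10 -> lo=[6, 10] hi=[10, 50] -> (len(lo)=2, len(hi)=2, max(lo)=10)
Step 5: insert 46 -> lo=[6, 10, 10] hi=[46, 50] -> (len(lo)=3, len(hi)=2, max(lo)=10)

Answer: (1,0,10) (1,1,6) (2,1,10) (2,2,10) (3,2,10)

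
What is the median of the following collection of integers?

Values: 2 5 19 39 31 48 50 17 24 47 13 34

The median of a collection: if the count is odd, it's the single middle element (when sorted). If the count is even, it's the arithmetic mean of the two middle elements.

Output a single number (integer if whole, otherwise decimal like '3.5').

Answer: 27.5

Derivation:
Step 1: insert 2 -> lo=[2] (size 1, max 2) hi=[] (size 0) -> median=2
Step 2: insert 5 -> lo=[2] (size 1, max 2) hi=[5] (size 1, min 5) -> median=3.5
Step 3: insert 19 -> lo=[2, 5] (size 2, max 5) hi=[19] (size 1, min 19) -> median=5
Step 4: insert 39 -> lo=[2, 5] (size 2, max 5) hi=[19, 39] (size 2, min 19) -> median=12
Step 5: insert 31 -> lo=[2, 5, 19] (size 3, max 19) hi=[31, 39] (size 2, min 31) -> median=19
Step 6: insert 48 -> lo=[2, 5, 19] (size 3, max 19) hi=[31, 39, 48] (size 3, min 31) -> median=25
Step 7: insert 50 -> lo=[2, 5, 19, 31] (size 4, max 31) hi=[39, 48, 50] (size 3, min 39) -> median=31
Step 8: insert 17 -> lo=[2, 5, 17, 19] (size 4, max 19) hi=[31, 39, 48, 50] (size 4, min 31) -> median=25
Step 9: insert 24 -> lo=[2, 5, 17, 19, 24] (size 5, max 24) hi=[31, 39, 48, 50] (size 4, min 31) -> median=24
Step 10: insert 47 -> lo=[2, 5, 17, 19, 24] (size 5, max 24) hi=[31, 39, 47, 48, 50] (size 5, min 31) -> median=27.5
Step 11: insert 13 -> lo=[2, 5, 13, 17, 19, 24] (size 6, max 24) hi=[31, 39, 47, 48, 50] (size 5, min 31) -> median=24
Step 12: insert 34 -> lo=[2, 5, 13, 17, 19, 24] (size 6, max 24) hi=[31, 34, 39, 47, 48, 50] (size 6, min 31) -> median=27.5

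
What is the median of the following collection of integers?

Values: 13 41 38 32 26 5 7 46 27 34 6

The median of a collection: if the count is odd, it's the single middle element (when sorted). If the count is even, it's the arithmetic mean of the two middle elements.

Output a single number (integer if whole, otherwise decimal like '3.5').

Answer: 27

Derivation:
Step 1: insert 13 -> lo=[13] (size 1, max 13) hi=[] (size 0) -> median=13
Step 2: insert 41 -> lo=[13] (size 1, max 13) hi=[41] (size 1, min 41) -> median=27
Step 3: insert 38 -> lo=[13, 38] (size 2, max 38) hi=[41] (size 1, min 41) -> median=38
Step 4: insert 32 -> lo=[13, 32] (size 2, max 32) hi=[38, 41] (size 2, min 38) -> median=35
Step 5: insert 26 -> lo=[13, 26, 32] (size 3, max 32) hi=[38, 41] (size 2, min 38) -> median=32
Step 6: insert 5 -> lo=[5, 13, 26] (size 3, max 26) hi=[32, 38, 41] (size 3, min 32) -> median=29
Step 7: insert 7 -> lo=[5, 7, 13, 26] (size 4, max 26) hi=[32, 38, 41] (size 3, min 32) -> median=26
Step 8: insert 46 -> lo=[5, 7, 13, 26] (size 4, max 26) hi=[32, 38, 41, 46] (size 4, min 32) -> median=29
Step 9: insert 27 -> lo=[5, 7, 13, 26, 27] (size 5, max 27) hi=[32, 38, 41, 46] (size 4, min 32) -> median=27
Step 10: insert 34 -> lo=[5, 7, 13, 26, 27] (size 5, max 27) hi=[32, 34, 38, 41, 46] (size 5, min 32) -> median=29.5
Step 11: insert 6 -> lo=[5, 6, 7, 13, 26, 27] (size 6, max 27) hi=[32, 34, 38, 41, 46] (size 5, min 32) -> median=27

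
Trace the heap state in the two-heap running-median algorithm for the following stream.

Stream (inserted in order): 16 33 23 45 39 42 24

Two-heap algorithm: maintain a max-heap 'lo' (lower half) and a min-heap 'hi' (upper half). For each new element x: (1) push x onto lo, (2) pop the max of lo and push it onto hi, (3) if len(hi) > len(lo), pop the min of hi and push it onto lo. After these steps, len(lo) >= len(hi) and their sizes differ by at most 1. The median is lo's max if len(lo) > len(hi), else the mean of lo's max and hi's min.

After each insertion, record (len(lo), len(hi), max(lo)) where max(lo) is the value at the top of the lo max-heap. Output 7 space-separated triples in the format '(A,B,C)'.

Step 1: insert 16 -> lo=[16] hi=[] -> (len(lo)=1, len(hi)=0, max(lo)=16)
Step 2: insert 33 -> lo=[16] hi=[33] -> (len(lo)=1, len(hi)=1, max(lo)=16)
Step 3: insert 23 -> lo=[16, 23] hi=[33] -> (len(lo)=2, len(hi)=1, max(lo)=23)
Step 4: insert 45 -> lo=[16, 23] hi=[33, 45] -> (len(lo)=2, len(hi)=2, max(lo)=23)
Step 5: insert 39 -> lo=[16, 23, 33] hi=[39, 45] -> (len(lo)=3, len(hi)=2, max(lo)=33)
Step 6: insert 42 -> lo=[16, 23, 33] hi=[39, 42, 45] -> (len(lo)=3, len(hi)=3, max(lo)=33)
Step 7: insert 24 -> lo=[16, 23, 24, 33] hi=[39, 42, 45] -> (len(lo)=4, len(hi)=3, max(lo)=33)

Answer: (1,0,16) (1,1,16) (2,1,23) (2,2,23) (3,2,33) (3,3,33) (4,3,33)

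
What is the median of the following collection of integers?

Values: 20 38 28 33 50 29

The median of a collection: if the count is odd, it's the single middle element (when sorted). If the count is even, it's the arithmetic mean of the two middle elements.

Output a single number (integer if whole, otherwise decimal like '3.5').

Answer: 31

Derivation:
Step 1: insert 20 -> lo=[20] (size 1, max 20) hi=[] (size 0) -> median=20
Step 2: insert 38 -> lo=[20] (size 1, max 20) hi=[38] (size 1, min 38) -> median=29
Step 3: insert 28 -> lo=[20, 28] (size 2, max 28) hi=[38] (size 1, min 38) -> median=28
Step 4: insert 33 -> lo=[20, 28] (size 2, max 28) hi=[33, 38] (size 2, min 33) -> median=30.5
Step 5: insert 50 -> lo=[20, 28, 33] (size 3, max 33) hi=[38, 50] (size 2, min 38) -> median=33
Step 6: insert 29 -> lo=[20, 28, 29] (size 3, max 29) hi=[33, 38, 50] (size 3, min 33) -> median=31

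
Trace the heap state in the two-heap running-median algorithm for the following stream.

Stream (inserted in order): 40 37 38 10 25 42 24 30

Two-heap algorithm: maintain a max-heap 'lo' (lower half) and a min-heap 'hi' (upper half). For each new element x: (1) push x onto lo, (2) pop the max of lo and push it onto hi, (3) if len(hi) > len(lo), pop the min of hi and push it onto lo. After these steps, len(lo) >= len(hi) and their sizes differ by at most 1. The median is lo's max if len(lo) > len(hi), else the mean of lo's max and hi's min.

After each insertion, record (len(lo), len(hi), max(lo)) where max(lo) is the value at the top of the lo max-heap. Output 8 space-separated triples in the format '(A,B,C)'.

Answer: (1,0,40) (1,1,37) (2,1,38) (2,2,37) (3,2,37) (3,3,37) (4,3,37) (4,4,30)

Derivation:
Step 1: insert 40 -> lo=[40] hi=[] -> (len(lo)=1, len(hi)=0, max(lo)=40)
Step 2: insert 37 -> lo=[37] hi=[40] -> (len(lo)=1, len(hi)=1, max(lo)=37)
Step 3: insert 38 -> lo=[37, 38] hi=[40] -> (len(lo)=2, len(hi)=1, max(lo)=38)
Step 4: insert 10 -> lo=[10, 37] hi=[38, 40] -> (len(lo)=2, len(hi)=2, max(lo)=37)
Step 5: insert 25 -> lo=[10, 25, 37] hi=[38, 40] -> (len(lo)=3, len(hi)=2, max(lo)=37)
Step 6: insert 42 -> lo=[10, 25, 37] hi=[38, 40, 42] -> (len(lo)=3, len(hi)=3, max(lo)=37)
Step 7: insert 24 -> lo=[10, 24, 25, 37] hi=[38, 40, 42] -> (len(lo)=4, len(hi)=3, max(lo)=37)
Step 8: insert 30 -> lo=[10, 24, 25, 30] hi=[37, 38, 40, 42] -> (len(lo)=4, len(hi)=4, max(lo)=30)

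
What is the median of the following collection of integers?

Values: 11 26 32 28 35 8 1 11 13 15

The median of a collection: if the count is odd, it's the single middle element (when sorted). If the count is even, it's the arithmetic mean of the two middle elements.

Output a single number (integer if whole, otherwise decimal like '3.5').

Answer: 14

Derivation:
Step 1: insert 11 -> lo=[11] (size 1, max 11) hi=[] (size 0) -> median=11
Step 2: insert 26 -> lo=[11] (size 1, max 11) hi=[26] (size 1, min 26) -> median=18.5
Step 3: insert 32 -> lo=[11, 26] (size 2, max 26) hi=[32] (size 1, min 32) -> median=26
Step 4: insert 28 -> lo=[11, 26] (size 2, max 26) hi=[28, 32] (size 2, min 28) -> median=27
Step 5: insert 35 -> lo=[11, 26, 28] (size 3, max 28) hi=[32, 35] (size 2, min 32) -> median=28
Step 6: insert 8 -> lo=[8, 11, 26] (size 3, max 26) hi=[28, 32, 35] (size 3, min 28) -> median=27
Step 7: insert 1 -> lo=[1, 8, 11, 26] (size 4, max 26) hi=[28, 32, 35] (size 3, min 28) -> median=26
Step 8: insert 11 -> lo=[1, 8, 11, 11] (size 4, max 11) hi=[26, 28, 32, 35] (size 4, min 26) -> median=18.5
Step 9: insert 13 -> lo=[1, 8, 11, 11, 13] (size 5, max 13) hi=[26, 28, 32, 35] (size 4, min 26) -> median=13
Step 10: insert 15 -> lo=[1, 8, 11, 11, 13] (size 5, max 13) hi=[15, 26, 28, 32, 35] (size 5, min 15) -> median=14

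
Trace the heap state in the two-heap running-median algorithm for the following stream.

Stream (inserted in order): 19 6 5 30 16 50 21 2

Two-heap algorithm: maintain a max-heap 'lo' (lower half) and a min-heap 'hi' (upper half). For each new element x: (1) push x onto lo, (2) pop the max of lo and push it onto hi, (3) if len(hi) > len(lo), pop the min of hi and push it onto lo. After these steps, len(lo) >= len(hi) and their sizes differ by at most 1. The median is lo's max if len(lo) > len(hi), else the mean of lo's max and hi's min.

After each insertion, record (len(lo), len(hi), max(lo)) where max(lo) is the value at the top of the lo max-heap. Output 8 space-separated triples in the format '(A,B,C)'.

Step 1: insert 19 -> lo=[19] hi=[] -> (len(lo)=1, len(hi)=0, max(lo)=19)
Step 2: insert 6 -> lo=[6] hi=[19] -> (len(lo)=1, len(hi)=1, max(lo)=6)
Step 3: insert 5 -> lo=[5, 6] hi=[19] -> (len(lo)=2, len(hi)=1, max(lo)=6)
Step 4: insert 30 -> lo=[5, 6] hi=[19, 30] -> (len(lo)=2, len(hi)=2, max(lo)=6)
Step 5: insert 16 -> lo=[5, 6, 16] hi=[19, 30] -> (len(lo)=3, len(hi)=2, max(lo)=16)
Step 6: insert 50 -> lo=[5, 6, 16] hi=[19, 30, 50] -> (len(lo)=3, len(hi)=3, max(lo)=16)
Step 7: insert 21 -> lo=[5, 6, 16, 19] hi=[21, 30, 50] -> (len(lo)=4, len(hi)=3, max(lo)=19)
Step 8: insert 2 -> lo=[2, 5, 6, 16] hi=[19, 21, 30, 50] -> (len(lo)=4, len(hi)=4, max(lo)=16)

Answer: (1,0,19) (1,1,6) (2,1,6) (2,2,6) (3,2,16) (3,3,16) (4,3,19) (4,4,16)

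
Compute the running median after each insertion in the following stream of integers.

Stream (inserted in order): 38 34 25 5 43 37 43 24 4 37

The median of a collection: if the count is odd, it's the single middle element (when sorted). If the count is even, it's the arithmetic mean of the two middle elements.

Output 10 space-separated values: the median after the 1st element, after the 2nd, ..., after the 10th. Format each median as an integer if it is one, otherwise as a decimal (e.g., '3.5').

Answer: 38 36 34 29.5 34 35.5 37 35.5 34 35.5

Derivation:
Step 1: insert 38 -> lo=[38] (size 1, max 38) hi=[] (size 0) -> median=38
Step 2: insert 34 -> lo=[34] (size 1, max 34) hi=[38] (size 1, min 38) -> median=36
Step 3: insert 25 -> lo=[25, 34] (size 2, max 34) hi=[38] (size 1, min 38) -> median=34
Step 4: insert 5 -> lo=[5, 25] (size 2, max 25) hi=[34, 38] (size 2, min 34) -> median=29.5
Step 5: insert 43 -> lo=[5, 25, 34] (size 3, max 34) hi=[38, 43] (size 2, min 38) -> median=34
Step 6: insert 37 -> lo=[5, 25, 34] (size 3, max 34) hi=[37, 38, 43] (size 3, min 37) -> median=35.5
Step 7: insert 43 -> lo=[5, 25, 34, 37] (size 4, max 37) hi=[38, 43, 43] (size 3, min 38) -> median=37
Step 8: insert 24 -> lo=[5, 24, 25, 34] (size 4, max 34) hi=[37, 38, 43, 43] (size 4, min 37) -> median=35.5
Step 9: insert 4 -> lo=[4, 5, 24, 25, 34] (size 5, max 34) hi=[37, 38, 43, 43] (size 4, min 37) -> median=34
Step 10: insert 37 -> lo=[4, 5, 24, 25, 34] (size 5, max 34) hi=[37, 37, 38, 43, 43] (size 5, min 37) -> median=35.5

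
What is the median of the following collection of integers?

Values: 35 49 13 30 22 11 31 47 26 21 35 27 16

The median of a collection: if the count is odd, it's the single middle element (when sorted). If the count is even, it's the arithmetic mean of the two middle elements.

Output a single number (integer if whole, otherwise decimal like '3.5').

Step 1: insert 35 -> lo=[35] (size 1, max 35) hi=[] (size 0) -> median=35
Step 2: insert 49 -> lo=[35] (size 1, max 35) hi=[49] (size 1, min 49) -> median=42
Step 3: insert 13 -> lo=[13, 35] (size 2, max 35) hi=[49] (size 1, min 49) -> median=35
Step 4: insert 30 -> lo=[13, 30] (size 2, max 30) hi=[35, 49] (size 2, min 35) -> median=32.5
Step 5: insert 22 -> lo=[13, 22, 30] (size 3, max 30) hi=[35, 49] (size 2, min 35) -> median=30
Step 6: insert 11 -> lo=[11, 13, 22] (size 3, max 22) hi=[30, 35, 49] (size 3, min 30) -> median=26
Step 7: insert 31 -> lo=[11, 13, 22, 30] (size 4, max 30) hi=[31, 35, 49] (size 3, min 31) -> median=30
Step 8: insert 47 -> lo=[11, 13, 22, 30] (size 4, max 30) hi=[31, 35, 47, 49] (size 4, min 31) -> median=30.5
Step 9: insert 26 -> lo=[11, 13, 22, 26, 30] (size 5, max 30) hi=[31, 35, 47, 49] (size 4, min 31) -> median=30
Step 10: insert 21 -> lo=[11, 13, 21, 22, 26] (size 5, max 26) hi=[30, 31, 35, 47, 49] (size 5, min 30) -> median=28
Step 11: insert 35 -> lo=[11, 13, 21, 22, 26, 30] (size 6, max 30) hi=[31, 35, 35, 47, 49] (size 5, min 31) -> median=30
Step 12: insert 27 -> lo=[11, 13, 21, 22, 26, 27] (size 6, max 27) hi=[30, 31, 35, 35, 47, 49] (size 6, min 30) -> median=28.5
Step 13: insert 16 -> lo=[11, 13, 16, 21, 22, 26, 27] (size 7, max 27) hi=[30, 31, 35, 35, 47, 49] (size 6, min 30) -> median=27

Answer: 27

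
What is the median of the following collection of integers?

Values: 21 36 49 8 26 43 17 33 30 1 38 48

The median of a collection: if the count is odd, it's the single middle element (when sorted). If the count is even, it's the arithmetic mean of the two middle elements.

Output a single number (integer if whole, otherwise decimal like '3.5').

Step 1: insert 21 -> lo=[21] (size 1, max 21) hi=[] (size 0) -> median=21
Step 2: insert 36 -> lo=[21] (size 1, max 21) hi=[36] (size 1, min 36) -> median=28.5
Step 3: insert 49 -> lo=[21, 36] (size 2, max 36) hi=[49] (size 1, min 49) -> median=36
Step 4: insert 8 -> lo=[8, 21] (size 2, max 21) hi=[36, 49] (size 2, min 36) -> median=28.5
Step 5: insert 26 -> lo=[8, 21, 26] (size 3, max 26) hi=[36, 49] (size 2, min 36) -> median=26
Step 6: insert 43 -> lo=[8, 21, 26] (size 3, max 26) hi=[36, 43, 49] (size 3, min 36) -> median=31
Step 7: insert 17 -> lo=[8, 17, 21, 26] (size 4, max 26) hi=[36, 43, 49] (size 3, min 36) -> median=26
Step 8: insert 33 -> lo=[8, 17, 21, 26] (size 4, max 26) hi=[33, 36, 43, 49] (size 4, min 33) -> median=29.5
Step 9: insert 30 -> lo=[8, 17, 21, 26, 30] (size 5, max 30) hi=[33, 36, 43, 49] (size 4, min 33) -> median=30
Step 10: insert 1 -> lo=[1, 8, 17, 21, 26] (size 5, max 26) hi=[30, 33, 36, 43, 49] (size 5, min 30) -> median=28
Step 11: insert 38 -> lo=[1, 8, 17, 21, 26, 30] (size 6, max 30) hi=[33, 36, 38, 43, 49] (size 5, min 33) -> median=30
Step 12: insert 48 -> lo=[1, 8, 17, 21, 26, 30] (size 6, max 30) hi=[33, 36, 38, 43, 48, 49] (size 6, min 33) -> median=31.5

Answer: 31.5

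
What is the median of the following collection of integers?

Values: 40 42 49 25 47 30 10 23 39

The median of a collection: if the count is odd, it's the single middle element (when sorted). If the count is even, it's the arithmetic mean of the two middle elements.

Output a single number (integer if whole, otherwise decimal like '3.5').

Step 1: insert 40 -> lo=[40] (size 1, max 40) hi=[] (size 0) -> median=40
Step 2: insert 42 -> lo=[40] (size 1, max 40) hi=[42] (size 1, min 42) -> median=41
Step 3: insert 49 -> lo=[40, 42] (size 2, max 42) hi=[49] (size 1, min 49) -> median=42
Step 4: insert 25 -> lo=[25, 40] (size 2, max 40) hi=[42, 49] (size 2, min 42) -> median=41
Step 5: insert 47 -> lo=[25, 40, 42] (size 3, max 42) hi=[47, 49] (size 2, min 47) -> median=42
Step 6: insert 30 -> lo=[25, 30, 40] (size 3, max 40) hi=[42, 47, 49] (size 3, min 42) -> median=41
Step 7: insert 10 -> lo=[10, 25, 30, 40] (size 4, max 40) hi=[42, 47, 49] (size 3, min 42) -> median=40
Step 8: insert 23 -> lo=[10, 23, 25, 30] (size 4, max 30) hi=[40, 42, 47, 49] (size 4, min 40) -> median=35
Step 9: insert 39 -> lo=[10, 23, 25, 30, 39] (size 5, max 39) hi=[40, 42, 47, 49] (size 4, min 40) -> median=39

Answer: 39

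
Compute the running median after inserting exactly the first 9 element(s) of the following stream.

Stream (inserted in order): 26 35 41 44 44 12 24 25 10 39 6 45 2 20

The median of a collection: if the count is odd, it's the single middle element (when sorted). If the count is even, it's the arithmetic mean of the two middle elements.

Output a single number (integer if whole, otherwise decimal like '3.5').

Step 1: insert 26 -> lo=[26] (size 1, max 26) hi=[] (size 0) -> median=26
Step 2: insert 35 -> lo=[26] (size 1, max 26) hi=[35] (size 1, min 35) -> median=30.5
Step 3: insert 41 -> lo=[26, 35] (size 2, max 35) hi=[41] (size 1, min 41) -> median=35
Step 4: insert 44 -> lo=[26, 35] (size 2, max 35) hi=[41, 44] (size 2, min 41) -> median=38
Step 5: insert 44 -> lo=[26, 35, 41] (size 3, max 41) hi=[44, 44] (size 2, min 44) -> median=41
Step 6: insert 12 -> lo=[12, 26, 35] (size 3, max 35) hi=[41, 44, 44] (size 3, min 41) -> median=38
Step 7: insert 24 -> lo=[12, 24, 26, 35] (size 4, max 35) hi=[41, 44, 44] (size 3, min 41) -> median=35
Step 8: insert 25 -> lo=[12, 24, 25, 26] (size 4, max 26) hi=[35, 41, 44, 44] (size 4, min 35) -> median=30.5
Step 9: insert 10 -> lo=[10, 12, 24, 25, 26] (size 5, max 26) hi=[35, 41, 44, 44] (size 4, min 35) -> median=26

Answer: 26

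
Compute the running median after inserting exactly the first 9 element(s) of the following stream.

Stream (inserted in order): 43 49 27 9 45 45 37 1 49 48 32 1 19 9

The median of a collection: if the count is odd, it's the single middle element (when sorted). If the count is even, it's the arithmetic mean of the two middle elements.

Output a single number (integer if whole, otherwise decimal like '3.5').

Step 1: insert 43 -> lo=[43] (size 1, max 43) hi=[] (size 0) -> median=43
Step 2: insert 49 -> lo=[43] (size 1, max 43) hi=[49] (size 1, min 49) -> median=46
Step 3: insert 27 -> lo=[27, 43] (size 2, max 43) hi=[49] (size 1, min 49) -> median=43
Step 4: insert 9 -> lo=[9, 27] (size 2, max 27) hi=[43, 49] (size 2, min 43) -> median=35
Step 5: insert 45 -> lo=[9, 27, 43] (size 3, max 43) hi=[45, 49] (size 2, min 45) -> median=43
Step 6: insert 45 -> lo=[9, 27, 43] (size 3, max 43) hi=[45, 45, 49] (size 3, min 45) -> median=44
Step 7: insert 37 -> lo=[9, 27, 37, 43] (size 4, max 43) hi=[45, 45, 49] (size 3, min 45) -> median=43
Step 8: insert 1 -> lo=[1, 9, 27, 37] (size 4, max 37) hi=[43, 45, 45, 49] (size 4, min 43) -> median=40
Step 9: insert 49 -> lo=[1, 9, 27, 37, 43] (size 5, max 43) hi=[45, 45, 49, 49] (size 4, min 45) -> median=43

Answer: 43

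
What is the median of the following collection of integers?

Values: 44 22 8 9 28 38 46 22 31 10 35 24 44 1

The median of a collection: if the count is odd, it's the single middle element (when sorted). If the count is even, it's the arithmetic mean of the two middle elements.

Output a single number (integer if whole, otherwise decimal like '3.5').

Step 1: insert 44 -> lo=[44] (size 1, max 44) hi=[] (size 0) -> median=44
Step 2: insert 22 -> lo=[22] (size 1, max 22) hi=[44] (size 1, min 44) -> median=33
Step 3: insert 8 -> lo=[8, 22] (size 2, max 22) hi=[44] (size 1, min 44) -> median=22
Step 4: insert 9 -> lo=[8, 9] (size 2, max 9) hi=[22, 44] (size 2, min 22) -> median=15.5
Step 5: insert 28 -> lo=[8, 9, 22] (size 3, max 22) hi=[28, 44] (size 2, min 28) -> median=22
Step 6: insert 38 -> lo=[8, 9, 22] (size 3, max 22) hi=[28, 38, 44] (size 3, min 28) -> median=25
Step 7: insert 46 -> lo=[8, 9, 22, 28] (size 4, max 28) hi=[38, 44, 46] (size 3, min 38) -> median=28
Step 8: insert 22 -> lo=[8, 9, 22, 22] (size 4, max 22) hi=[28, 38, 44, 46] (size 4, min 28) -> median=25
Step 9: insert 31 -> lo=[8, 9, 22, 22, 28] (size 5, max 28) hi=[31, 38, 44, 46] (size 4, min 31) -> median=28
Step 10: insert 10 -> lo=[8, 9, 10, 22, 22] (size 5, max 22) hi=[28, 31, 38, 44, 46] (size 5, min 28) -> median=25
Step 11: insert 35 -> lo=[8, 9, 10, 22, 22, 28] (size 6, max 28) hi=[31, 35, 38, 44, 46] (size 5, min 31) -> median=28
Step 12: insert 24 -> lo=[8, 9, 10, 22, 22, 24] (size 6, max 24) hi=[28, 31, 35, 38, 44, 46] (size 6, min 28) -> median=26
Step 13: insert 44 -> lo=[8, 9, 10, 22, 22, 24, 28] (size 7, max 28) hi=[31, 35, 38, 44, 44, 46] (size 6, min 31) -> median=28
Step 14: insert 1 -> lo=[1, 8, 9, 10, 22, 22, 24] (size 7, max 24) hi=[28, 31, 35, 38, 44, 44, 46] (size 7, min 28) -> median=26

Answer: 26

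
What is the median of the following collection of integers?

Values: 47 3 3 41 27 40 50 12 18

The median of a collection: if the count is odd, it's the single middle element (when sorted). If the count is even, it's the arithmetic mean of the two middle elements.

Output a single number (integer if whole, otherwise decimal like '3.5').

Answer: 27

Derivation:
Step 1: insert 47 -> lo=[47] (size 1, max 47) hi=[] (size 0) -> median=47
Step 2: insert 3 -> lo=[3] (size 1, max 3) hi=[47] (size 1, min 47) -> median=25
Step 3: insert 3 -> lo=[3, 3] (size 2, max 3) hi=[47] (size 1, min 47) -> median=3
Step 4: insert 41 -> lo=[3, 3] (size 2, max 3) hi=[41, 47] (size 2, min 41) -> median=22
Step 5: insert 27 -> lo=[3, 3, 27] (size 3, max 27) hi=[41, 47] (size 2, min 41) -> median=27
Step 6: insert 40 -> lo=[3, 3, 27] (size 3, max 27) hi=[40, 41, 47] (size 3, min 40) -> median=33.5
Step 7: insert 50 -> lo=[3, 3, 27, 40] (size 4, max 40) hi=[41, 47, 50] (size 3, min 41) -> median=40
Step 8: insert 12 -> lo=[3, 3, 12, 27] (size 4, max 27) hi=[40, 41, 47, 50] (size 4, min 40) -> median=33.5
Step 9: insert 18 -> lo=[3, 3, 12, 18, 27] (size 5, max 27) hi=[40, 41, 47, 50] (size 4, min 40) -> median=27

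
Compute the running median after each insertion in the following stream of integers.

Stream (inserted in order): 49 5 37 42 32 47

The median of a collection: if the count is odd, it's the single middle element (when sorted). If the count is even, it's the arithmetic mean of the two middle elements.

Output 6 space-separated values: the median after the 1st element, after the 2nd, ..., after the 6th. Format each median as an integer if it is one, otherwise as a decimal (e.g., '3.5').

Answer: 49 27 37 39.5 37 39.5

Derivation:
Step 1: insert 49 -> lo=[49] (size 1, max 49) hi=[] (size 0) -> median=49
Step 2: insert 5 -> lo=[5] (size 1, max 5) hi=[49] (size 1, min 49) -> median=27
Step 3: insert 37 -> lo=[5, 37] (size 2, max 37) hi=[49] (size 1, min 49) -> median=37
Step 4: insert 42 -> lo=[5, 37] (size 2, max 37) hi=[42, 49] (size 2, min 42) -> median=39.5
Step 5: insert 32 -> lo=[5, 32, 37] (size 3, max 37) hi=[42, 49] (size 2, min 42) -> median=37
Step 6: insert 47 -> lo=[5, 32, 37] (size 3, max 37) hi=[42, 47, 49] (size 3, min 42) -> median=39.5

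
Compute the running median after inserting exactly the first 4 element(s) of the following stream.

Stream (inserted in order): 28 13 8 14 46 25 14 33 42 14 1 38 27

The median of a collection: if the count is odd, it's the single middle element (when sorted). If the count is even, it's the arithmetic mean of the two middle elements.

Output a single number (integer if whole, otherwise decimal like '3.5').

Answer: 13.5

Derivation:
Step 1: insert 28 -> lo=[28] (size 1, max 28) hi=[] (size 0) -> median=28
Step 2: insert 13 -> lo=[13] (size 1, max 13) hi=[28] (size 1, min 28) -> median=20.5
Step 3: insert 8 -> lo=[8, 13] (size 2, max 13) hi=[28] (size 1, min 28) -> median=13
Step 4: insert 14 -> lo=[8, 13] (size 2, max 13) hi=[14, 28] (size 2, min 14) -> median=13.5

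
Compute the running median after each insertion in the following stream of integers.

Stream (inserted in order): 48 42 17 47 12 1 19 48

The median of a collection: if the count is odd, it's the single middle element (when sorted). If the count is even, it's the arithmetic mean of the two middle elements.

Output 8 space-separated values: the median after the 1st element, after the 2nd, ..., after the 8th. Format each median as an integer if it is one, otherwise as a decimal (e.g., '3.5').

Step 1: insert 48 -> lo=[48] (size 1, max 48) hi=[] (size 0) -> median=48
Step 2: insert 42 -> lo=[42] (size 1, max 42) hi=[48] (size 1, min 48) -> median=45
Step 3: insert 17 -> lo=[17, 42] (size 2, max 42) hi=[48] (size 1, min 48) -> median=42
Step 4: insert 47 -> lo=[17, 42] (size 2, max 42) hi=[47, 48] (size 2, min 47) -> median=44.5
Step 5: insert 12 -> lo=[12, 17, 42] (size 3, max 42) hi=[47, 48] (size 2, min 47) -> median=42
Step 6: insert 1 -> lo=[1, 12, 17] (size 3, max 17) hi=[42, 47, 48] (size 3, min 42) -> median=29.5
Step 7: insert 19 -> lo=[1, 12, 17, 19] (size 4, max 19) hi=[42, 47, 48] (size 3, min 42) -> median=19
Step 8: insert 48 -> lo=[1, 12, 17, 19] (size 4, max 19) hi=[42, 47, 48, 48] (size 4, min 42) -> median=30.5

Answer: 48 45 42 44.5 42 29.5 19 30.5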